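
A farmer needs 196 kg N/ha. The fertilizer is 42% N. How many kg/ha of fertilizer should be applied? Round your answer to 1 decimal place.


Step 1: Fertilizer rate = target N / (N content / 100)
Step 2: Rate = 196 / (42 / 100)
Step 3: Rate = 196 / 0.42
Step 4: Rate = 466.7 kg/ha

466.7


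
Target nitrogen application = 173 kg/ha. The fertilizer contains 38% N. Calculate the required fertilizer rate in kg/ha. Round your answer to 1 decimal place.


Step 1: Fertilizer rate = target N / (N content / 100)
Step 2: Rate = 173 / (38 / 100)
Step 3: Rate = 173 / 0.38
Step 4: Rate = 455.3 kg/ha

455.3


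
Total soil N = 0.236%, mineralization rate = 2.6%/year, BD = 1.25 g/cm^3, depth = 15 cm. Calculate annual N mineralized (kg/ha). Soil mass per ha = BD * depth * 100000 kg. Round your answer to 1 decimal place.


Step 1: Soil mass per ha = BD * depth * 100000 = 1.25 * 15 * 100000 = 1875000 kg
Step 2: Total N pool = soil mass * N%/100 = 1875000 * 0.236/100 = 4425.0 kg/ha
Step 3: N mineralized = N pool * rate%/100 = 4425.0 * 2.6/100 = 115.1 kg/ha/yr

115.1


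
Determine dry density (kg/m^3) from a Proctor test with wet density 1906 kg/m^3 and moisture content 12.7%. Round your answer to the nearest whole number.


Step 1: Dry density = wet density / (1 + w/100)
Step 2: Dry density = 1906 / (1 + 12.7/100)
Step 3: Dry density = 1906 / 1.127
Step 4: Dry density = 1691 kg/m^3

1691


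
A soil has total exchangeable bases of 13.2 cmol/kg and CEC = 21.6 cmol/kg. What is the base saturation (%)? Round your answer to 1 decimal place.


Step 1: BS = 100 * (sum of bases) / CEC
Step 2: BS = 100 * 13.2 / 21.6
Step 3: BS = 61.1%

61.1


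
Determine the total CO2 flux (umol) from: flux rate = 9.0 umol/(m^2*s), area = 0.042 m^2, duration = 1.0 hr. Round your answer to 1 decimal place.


Step 1: Convert time to seconds: 1.0 hr * 3600 = 3600.0 s
Step 2: Total = flux * area * time_s
Step 3: Total = 9.0 * 0.042 * 3600.0
Step 4: Total = 1360.8 umol

1360.8


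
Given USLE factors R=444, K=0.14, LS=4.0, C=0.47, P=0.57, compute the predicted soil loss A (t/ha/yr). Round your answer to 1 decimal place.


Step 1: A = R * K * LS * C * P
Step 2: R * K = 444 * 0.14 = 62.16
Step 3: (R*K) * LS = 62.16 * 4.0 = 248.64
Step 4: * C * P = 248.64 * 0.47 * 0.57 = 66.6
Step 5: A = 66.6 t/(ha*yr)

66.6


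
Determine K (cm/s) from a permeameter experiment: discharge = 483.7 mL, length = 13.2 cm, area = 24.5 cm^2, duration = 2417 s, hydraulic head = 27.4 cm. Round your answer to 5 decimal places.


Step 1: K = Q * L / (A * t * h)
Step 2: Numerator = 483.7 * 13.2 = 6384.84
Step 3: Denominator = 24.5 * 2417 * 27.4 = 1622532.1
Step 4: K = 6384.84 / 1622532.1 = 0.00394 cm/s

0.00394


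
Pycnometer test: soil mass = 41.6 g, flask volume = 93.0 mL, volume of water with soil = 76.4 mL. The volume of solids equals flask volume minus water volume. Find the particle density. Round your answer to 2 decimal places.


Step 1: Volume of solids = flask volume - water volume with soil
Step 2: V_solids = 93.0 - 76.4 = 16.6 mL
Step 3: Particle density = mass / V_solids = 41.6 / 16.6 = 2.51 g/cm^3

2.51


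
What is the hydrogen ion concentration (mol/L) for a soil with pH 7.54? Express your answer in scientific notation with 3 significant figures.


Step 1: [H+] = 10^(-pH)
Step 2: [H+] = 10^(-7.54)
Step 3: [H+] = 2.88e-08 mol/L

2.88e-08


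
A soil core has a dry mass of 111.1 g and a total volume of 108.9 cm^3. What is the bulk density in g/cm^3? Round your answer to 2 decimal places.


Step 1: Identify the formula: BD = dry mass / volume
Step 2: Substitute values: BD = 111.1 / 108.9
Step 3: BD = 1.02 g/cm^3

1.02


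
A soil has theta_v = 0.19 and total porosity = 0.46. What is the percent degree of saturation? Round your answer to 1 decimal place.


Step 1: S = 100 * theta_v / n
Step 2: S = 100 * 0.19 / 0.46
Step 3: S = 41.3%

41.3


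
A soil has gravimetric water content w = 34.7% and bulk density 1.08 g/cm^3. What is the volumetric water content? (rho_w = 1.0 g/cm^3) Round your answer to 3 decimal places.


Step 1: theta = (w / 100) * BD / rho_w
Step 2: theta = (34.7 / 100) * 1.08 / 1.0
Step 3: theta = 0.347 * 1.08
Step 4: theta = 0.375

0.375


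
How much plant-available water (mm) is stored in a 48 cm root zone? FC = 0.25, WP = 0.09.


Step 1: Available water = (FC - WP) * depth * 10
Step 2: AW = (0.25 - 0.09) * 48 * 10
Step 3: AW = 0.16 * 48 * 10
Step 4: AW = 76.8 mm

76.8


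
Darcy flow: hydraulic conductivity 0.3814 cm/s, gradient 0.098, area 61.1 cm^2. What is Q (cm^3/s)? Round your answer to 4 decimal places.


Step 1: Apply Darcy's law: Q = K * i * A
Step 2: Q = 0.3814 * 0.098 * 61.1
Step 3: Q = 2.2837 cm^3/s

2.2837


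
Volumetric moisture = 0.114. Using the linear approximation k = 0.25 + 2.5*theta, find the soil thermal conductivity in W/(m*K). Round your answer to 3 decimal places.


Step 1: k = 0.25 + 2.5 * theta
Step 2: k = 0.25 + 2.5 * 0.114
Step 3: k = 0.25 + 0.285
Step 4: k = 0.535 W/(m*K)

0.535


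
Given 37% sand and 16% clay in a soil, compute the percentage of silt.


Step 1: sand + silt + clay = 100%
Step 2: silt = 100 - sand - clay
Step 3: silt = 100 - 37 - 16
Step 4: silt = 47%

47


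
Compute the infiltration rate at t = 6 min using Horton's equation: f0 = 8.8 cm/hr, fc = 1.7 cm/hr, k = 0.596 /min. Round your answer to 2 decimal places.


Step 1: f = fc + (f0 - fc) * exp(-k * t)
Step 2: exp(-0.596 * 6) = 0.027987
Step 3: f = 1.7 + (8.8 - 1.7) * 0.027987
Step 4: f = 1.7 + 7.1 * 0.027987
Step 5: f = 1.9 cm/hr

1.9


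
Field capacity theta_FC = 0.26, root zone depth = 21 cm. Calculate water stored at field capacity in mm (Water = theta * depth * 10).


Step 1: Water (mm) = theta_FC * depth (cm) * 10
Step 2: Water = 0.26 * 21 * 10
Step 3: Water = 54.6 mm

54.6


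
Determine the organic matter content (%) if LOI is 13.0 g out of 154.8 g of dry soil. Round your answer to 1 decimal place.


Step 1: OM% = 100 * LOI / sample mass
Step 2: OM = 100 * 13.0 / 154.8
Step 3: OM = 8.4%

8.4


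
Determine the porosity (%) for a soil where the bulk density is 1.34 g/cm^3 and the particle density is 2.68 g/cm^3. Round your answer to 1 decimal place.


Step 1: Formula: n = 100 * (1 - BD / PD)
Step 2: n = 100 * (1 - 1.34 / 2.68)
Step 3: n = 100 * (1 - 0.5)
Step 4: n = 50.0%

50.0


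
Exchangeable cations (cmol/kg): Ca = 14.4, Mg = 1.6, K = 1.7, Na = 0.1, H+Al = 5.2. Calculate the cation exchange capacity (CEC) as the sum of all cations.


Step 1: CEC = Ca + Mg + K + Na + (H+Al)
Step 2: CEC = 14.4 + 1.6 + 1.7 + 0.1 + 5.2
Step 3: CEC = 23.0 cmol/kg

23.0


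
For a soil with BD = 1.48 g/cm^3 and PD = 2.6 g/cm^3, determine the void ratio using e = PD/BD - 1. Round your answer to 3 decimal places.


Step 1: e = PD / BD - 1
Step 2: e = 2.6 / 1.48 - 1
Step 3: e = 1.75676 - 1
Step 4: e = 0.757

0.757


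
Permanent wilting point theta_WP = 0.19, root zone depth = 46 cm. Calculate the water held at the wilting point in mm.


Step 1: Water (mm) = theta_WP * depth * 10
Step 2: Water = 0.19 * 46 * 10
Step 3: Water = 87.4 mm

87.4


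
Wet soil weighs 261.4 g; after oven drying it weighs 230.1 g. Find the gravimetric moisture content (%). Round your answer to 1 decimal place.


Step 1: Water mass = wet - dry = 261.4 - 230.1 = 31.3 g
Step 2: w = 100 * water mass / dry mass
Step 3: w = 100 * 31.3 / 230.1 = 13.6%

13.6


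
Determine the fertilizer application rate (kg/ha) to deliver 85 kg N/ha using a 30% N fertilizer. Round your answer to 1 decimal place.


Step 1: Fertilizer rate = target N / (N content / 100)
Step 2: Rate = 85 / (30 / 100)
Step 3: Rate = 85 / 0.3
Step 4: Rate = 283.3 kg/ha

283.3


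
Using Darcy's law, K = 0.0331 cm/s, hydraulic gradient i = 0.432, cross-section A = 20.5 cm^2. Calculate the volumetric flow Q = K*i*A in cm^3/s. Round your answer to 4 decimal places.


Step 1: Apply Darcy's law: Q = K * i * A
Step 2: Q = 0.0331 * 0.432 * 20.5
Step 3: Q = 0.2931 cm^3/s

0.2931


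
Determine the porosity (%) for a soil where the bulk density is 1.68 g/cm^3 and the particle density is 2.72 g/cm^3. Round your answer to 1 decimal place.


Step 1: Formula: n = 100 * (1 - BD / PD)
Step 2: n = 100 * (1 - 1.68 / 2.72)
Step 3: n = 100 * (1 - 0.61765)
Step 4: n = 38.2%

38.2


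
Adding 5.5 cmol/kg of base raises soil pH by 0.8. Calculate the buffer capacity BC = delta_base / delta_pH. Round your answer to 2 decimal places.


Step 1: BC = change in base / change in pH
Step 2: BC = 5.5 / 0.8
Step 3: BC = 6.88 cmol/(kg*pH unit)

6.88


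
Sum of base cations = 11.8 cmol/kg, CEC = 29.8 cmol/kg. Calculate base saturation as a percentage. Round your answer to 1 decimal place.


Step 1: BS = 100 * (sum of bases) / CEC
Step 2: BS = 100 * 11.8 / 29.8
Step 3: BS = 39.6%

39.6


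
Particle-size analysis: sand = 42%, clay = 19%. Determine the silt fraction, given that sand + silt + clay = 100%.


Step 1: sand + silt + clay = 100%
Step 2: silt = 100 - sand - clay
Step 3: silt = 100 - 42 - 19
Step 4: silt = 39%

39


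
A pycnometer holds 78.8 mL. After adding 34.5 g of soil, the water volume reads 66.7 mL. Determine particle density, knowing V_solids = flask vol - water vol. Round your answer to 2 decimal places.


Step 1: Volume of solids = flask volume - water volume with soil
Step 2: V_solids = 78.8 - 66.7 = 12.1 mL
Step 3: Particle density = mass / V_solids = 34.5 / 12.1 = 2.85 g/cm^3

2.85


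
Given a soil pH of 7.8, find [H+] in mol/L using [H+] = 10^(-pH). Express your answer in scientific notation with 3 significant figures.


Step 1: [H+] = 10^(-pH)
Step 2: [H+] = 10^(-7.8)
Step 3: [H+] = 1.58e-08 mol/L

1.58e-08


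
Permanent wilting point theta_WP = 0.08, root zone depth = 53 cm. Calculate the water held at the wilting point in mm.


Step 1: Water (mm) = theta_WP * depth * 10
Step 2: Water = 0.08 * 53 * 10
Step 3: Water = 42.4 mm

42.4


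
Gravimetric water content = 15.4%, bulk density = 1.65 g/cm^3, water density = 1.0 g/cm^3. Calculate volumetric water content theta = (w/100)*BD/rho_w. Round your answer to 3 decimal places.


Step 1: theta = (w / 100) * BD / rho_w
Step 2: theta = (15.4 / 100) * 1.65 / 1.0
Step 3: theta = 0.154 * 1.65
Step 4: theta = 0.254

0.254


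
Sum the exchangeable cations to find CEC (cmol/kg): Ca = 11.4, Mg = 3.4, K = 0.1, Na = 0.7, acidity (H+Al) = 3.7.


Step 1: CEC = Ca + Mg + K + Na + (H+Al)
Step 2: CEC = 11.4 + 3.4 + 0.1 + 0.7 + 3.7
Step 3: CEC = 19.3 cmol/kg

19.3


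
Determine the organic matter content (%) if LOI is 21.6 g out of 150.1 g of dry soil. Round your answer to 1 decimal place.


Step 1: OM% = 100 * LOI / sample mass
Step 2: OM = 100 * 21.6 / 150.1
Step 3: OM = 14.4%

14.4


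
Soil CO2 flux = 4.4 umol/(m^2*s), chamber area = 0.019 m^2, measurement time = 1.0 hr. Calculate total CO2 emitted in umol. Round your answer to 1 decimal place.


Step 1: Convert time to seconds: 1.0 hr * 3600 = 3600.0 s
Step 2: Total = flux * area * time_s
Step 3: Total = 4.4 * 0.019 * 3600.0
Step 4: Total = 301.0 umol

301.0


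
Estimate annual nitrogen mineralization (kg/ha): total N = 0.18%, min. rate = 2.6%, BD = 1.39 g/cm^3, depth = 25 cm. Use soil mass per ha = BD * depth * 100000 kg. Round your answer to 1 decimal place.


Step 1: Soil mass per ha = BD * depth * 100000 = 1.39 * 25 * 100000 = 3475000 kg
Step 2: Total N pool = soil mass * N%/100 = 3475000 * 0.18/100 = 6255.0 kg/ha
Step 3: N mineralized = N pool * rate%/100 = 6255.0 * 2.6/100 = 162.6 kg/ha/yr

162.6


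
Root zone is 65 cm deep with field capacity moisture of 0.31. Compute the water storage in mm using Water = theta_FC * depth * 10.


Step 1: Water (mm) = theta_FC * depth (cm) * 10
Step 2: Water = 0.31 * 65 * 10
Step 3: Water = 201.5 mm

201.5


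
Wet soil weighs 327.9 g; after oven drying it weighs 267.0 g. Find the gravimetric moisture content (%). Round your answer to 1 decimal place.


Step 1: Water mass = wet - dry = 327.9 - 267.0 = 60.9 g
Step 2: w = 100 * water mass / dry mass
Step 3: w = 100 * 60.9 / 267.0 = 22.8%

22.8


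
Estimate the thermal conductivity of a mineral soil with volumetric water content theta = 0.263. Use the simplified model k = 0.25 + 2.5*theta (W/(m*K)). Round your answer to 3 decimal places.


Step 1: k = 0.25 + 2.5 * theta
Step 2: k = 0.25 + 2.5 * 0.263
Step 3: k = 0.25 + 0.658
Step 4: k = 0.908 W/(m*K)

0.908


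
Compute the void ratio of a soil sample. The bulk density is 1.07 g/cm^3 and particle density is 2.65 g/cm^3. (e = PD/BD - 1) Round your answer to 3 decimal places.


Step 1: e = PD / BD - 1
Step 2: e = 2.65 / 1.07 - 1
Step 3: e = 2.47664 - 1
Step 4: e = 1.477

1.477


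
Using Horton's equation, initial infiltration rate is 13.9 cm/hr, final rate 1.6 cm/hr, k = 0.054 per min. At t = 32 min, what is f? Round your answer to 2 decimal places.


Step 1: f = fc + (f0 - fc) * exp(-k * t)
Step 2: exp(-0.054 * 32) = 0.177639
Step 3: f = 1.6 + (13.9 - 1.6) * 0.177639
Step 4: f = 1.6 + 12.3 * 0.177639
Step 5: f = 3.78 cm/hr

3.78


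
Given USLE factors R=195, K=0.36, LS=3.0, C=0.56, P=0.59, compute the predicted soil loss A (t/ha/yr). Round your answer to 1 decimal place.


Step 1: A = R * K * LS * C * P
Step 2: R * K = 195 * 0.36 = 70.2
Step 3: (R*K) * LS = 70.2 * 3.0 = 210.6
Step 4: * C * P = 210.6 * 0.56 * 0.59 = 69.6
Step 5: A = 69.6 t/(ha*yr)

69.6


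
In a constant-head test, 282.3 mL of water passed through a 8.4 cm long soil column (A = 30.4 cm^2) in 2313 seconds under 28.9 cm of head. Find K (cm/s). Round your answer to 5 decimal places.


Step 1: K = Q * L / (A * t * h)
Step 2: Numerator = 282.3 * 8.4 = 2371.32
Step 3: Denominator = 30.4 * 2313 * 28.9 = 2032109.28
Step 4: K = 2371.32 / 2032109.28 = 0.00117 cm/s

0.00117


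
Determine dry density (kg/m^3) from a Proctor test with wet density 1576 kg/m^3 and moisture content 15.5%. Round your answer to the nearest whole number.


Step 1: Dry density = wet density / (1 + w/100)
Step 2: Dry density = 1576 / (1 + 15.5/100)
Step 3: Dry density = 1576 / 1.155
Step 4: Dry density = 1365 kg/m^3

1365


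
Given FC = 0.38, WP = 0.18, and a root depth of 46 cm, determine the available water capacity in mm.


Step 1: Available water = (FC - WP) * depth * 10
Step 2: AW = (0.38 - 0.18) * 46 * 10
Step 3: AW = 0.2 * 46 * 10
Step 4: AW = 92.0 mm

92.0


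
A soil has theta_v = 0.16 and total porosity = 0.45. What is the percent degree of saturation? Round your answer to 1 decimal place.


Step 1: S = 100 * theta_v / n
Step 2: S = 100 * 0.16 / 0.45
Step 3: S = 35.6%

35.6


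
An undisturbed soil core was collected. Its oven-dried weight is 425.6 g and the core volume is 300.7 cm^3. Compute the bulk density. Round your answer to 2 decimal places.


Step 1: Identify the formula: BD = dry mass / volume
Step 2: Substitute values: BD = 425.6 / 300.7
Step 3: BD = 1.42 g/cm^3

1.42


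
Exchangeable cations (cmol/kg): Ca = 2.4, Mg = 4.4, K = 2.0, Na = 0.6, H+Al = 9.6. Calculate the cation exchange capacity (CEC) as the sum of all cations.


Step 1: CEC = Ca + Mg + K + Na + (H+Al)
Step 2: CEC = 2.4 + 4.4 + 2.0 + 0.6 + 9.6
Step 3: CEC = 19.0 cmol/kg

19.0


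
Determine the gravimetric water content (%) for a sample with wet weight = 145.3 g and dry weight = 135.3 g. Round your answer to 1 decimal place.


Step 1: Water mass = wet - dry = 145.3 - 135.3 = 10.0 g
Step 2: w = 100 * water mass / dry mass
Step 3: w = 100 * 10.0 / 135.3 = 7.4%

7.4


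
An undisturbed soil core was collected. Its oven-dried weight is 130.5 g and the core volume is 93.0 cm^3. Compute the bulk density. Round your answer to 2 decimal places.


Step 1: Identify the formula: BD = dry mass / volume
Step 2: Substitute values: BD = 130.5 / 93.0
Step 3: BD = 1.4 g/cm^3

1.4


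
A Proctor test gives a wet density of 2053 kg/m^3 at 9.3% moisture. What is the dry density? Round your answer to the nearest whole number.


Step 1: Dry density = wet density / (1 + w/100)
Step 2: Dry density = 2053 / (1 + 9.3/100)
Step 3: Dry density = 2053 / 1.093
Step 4: Dry density = 1878 kg/m^3

1878


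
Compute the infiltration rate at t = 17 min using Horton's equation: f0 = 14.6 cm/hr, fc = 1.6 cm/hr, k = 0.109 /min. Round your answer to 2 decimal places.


Step 1: f = fc + (f0 - fc) * exp(-k * t)
Step 2: exp(-0.109 * 17) = 0.156766
Step 3: f = 1.6 + (14.6 - 1.6) * 0.156766
Step 4: f = 1.6 + 13.0 * 0.156766
Step 5: f = 3.64 cm/hr

3.64


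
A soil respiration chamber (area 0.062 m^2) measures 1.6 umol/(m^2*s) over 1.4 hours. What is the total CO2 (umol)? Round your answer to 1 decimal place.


Step 1: Convert time to seconds: 1.4 hr * 3600 = 5040.0 s
Step 2: Total = flux * area * time_s
Step 3: Total = 1.6 * 0.062 * 5040.0
Step 4: Total = 500.0 umol

500.0


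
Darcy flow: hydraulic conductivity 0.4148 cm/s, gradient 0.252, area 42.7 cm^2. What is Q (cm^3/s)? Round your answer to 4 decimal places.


Step 1: Apply Darcy's law: Q = K * i * A
Step 2: Q = 0.4148 * 0.252 * 42.7
Step 3: Q = 4.4634 cm^3/s

4.4634


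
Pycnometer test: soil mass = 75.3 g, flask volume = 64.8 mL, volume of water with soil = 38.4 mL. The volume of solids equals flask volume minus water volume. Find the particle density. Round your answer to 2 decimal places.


Step 1: Volume of solids = flask volume - water volume with soil
Step 2: V_solids = 64.8 - 38.4 = 26.4 mL
Step 3: Particle density = mass / V_solids = 75.3 / 26.4 = 2.85 g/cm^3

2.85


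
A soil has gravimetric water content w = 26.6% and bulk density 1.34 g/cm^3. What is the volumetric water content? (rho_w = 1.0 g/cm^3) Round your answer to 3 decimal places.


Step 1: theta = (w / 100) * BD / rho_w
Step 2: theta = (26.6 / 100) * 1.34 / 1.0
Step 3: theta = 0.266 * 1.34
Step 4: theta = 0.356

0.356


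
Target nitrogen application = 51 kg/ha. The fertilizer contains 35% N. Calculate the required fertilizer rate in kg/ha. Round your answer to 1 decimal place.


Step 1: Fertilizer rate = target N / (N content / 100)
Step 2: Rate = 51 / (35 / 100)
Step 3: Rate = 51 / 0.35
Step 4: Rate = 145.7 kg/ha

145.7


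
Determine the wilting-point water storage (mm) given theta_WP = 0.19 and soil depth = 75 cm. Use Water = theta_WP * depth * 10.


Step 1: Water (mm) = theta_WP * depth * 10
Step 2: Water = 0.19 * 75 * 10
Step 3: Water = 142.5 mm

142.5


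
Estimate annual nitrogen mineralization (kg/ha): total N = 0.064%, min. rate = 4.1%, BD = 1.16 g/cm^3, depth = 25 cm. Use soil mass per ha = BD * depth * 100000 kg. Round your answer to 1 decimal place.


Step 1: Soil mass per ha = BD * depth * 100000 = 1.16 * 25 * 100000 = 2900000 kg
Step 2: Total N pool = soil mass * N%/100 = 2900000 * 0.064/100 = 1856.0 kg/ha
Step 3: N mineralized = N pool * rate%/100 = 1856.0 * 4.1/100 = 76.1 kg/ha/yr

76.1


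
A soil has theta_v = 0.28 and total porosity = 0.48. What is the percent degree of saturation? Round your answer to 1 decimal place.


Step 1: S = 100 * theta_v / n
Step 2: S = 100 * 0.28 / 0.48
Step 3: S = 58.3%

58.3


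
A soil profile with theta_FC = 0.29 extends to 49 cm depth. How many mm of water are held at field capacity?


Step 1: Water (mm) = theta_FC * depth (cm) * 10
Step 2: Water = 0.29 * 49 * 10
Step 3: Water = 142.1 mm

142.1


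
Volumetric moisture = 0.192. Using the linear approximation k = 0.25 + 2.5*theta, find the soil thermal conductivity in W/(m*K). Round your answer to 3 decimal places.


Step 1: k = 0.25 + 2.5 * theta
Step 2: k = 0.25 + 2.5 * 0.192
Step 3: k = 0.25 + 0.48
Step 4: k = 0.73 W/(m*K)

0.73


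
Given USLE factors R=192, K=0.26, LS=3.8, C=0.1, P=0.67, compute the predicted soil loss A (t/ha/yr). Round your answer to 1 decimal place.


Step 1: A = R * K * LS * C * P
Step 2: R * K = 192 * 0.26 = 49.92
Step 3: (R*K) * LS = 49.92 * 3.8 = 189.696
Step 4: * C * P = 189.696 * 0.1 * 0.67 = 12.7
Step 5: A = 12.7 t/(ha*yr)

12.7


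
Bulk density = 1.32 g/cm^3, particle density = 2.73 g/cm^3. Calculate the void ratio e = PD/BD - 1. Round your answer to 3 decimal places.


Step 1: e = PD / BD - 1
Step 2: e = 2.73 / 1.32 - 1
Step 3: e = 2.06818 - 1
Step 4: e = 1.068

1.068


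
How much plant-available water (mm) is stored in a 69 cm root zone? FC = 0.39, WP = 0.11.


Step 1: Available water = (FC - WP) * depth * 10
Step 2: AW = (0.39 - 0.11) * 69 * 10
Step 3: AW = 0.28 * 69 * 10
Step 4: AW = 193.2 mm

193.2


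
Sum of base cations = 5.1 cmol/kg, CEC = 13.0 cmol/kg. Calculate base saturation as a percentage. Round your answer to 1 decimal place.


Step 1: BS = 100 * (sum of bases) / CEC
Step 2: BS = 100 * 5.1 / 13.0
Step 3: BS = 39.2%

39.2


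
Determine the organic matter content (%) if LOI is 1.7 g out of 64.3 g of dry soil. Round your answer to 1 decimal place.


Step 1: OM% = 100 * LOI / sample mass
Step 2: OM = 100 * 1.7 / 64.3
Step 3: OM = 2.6%

2.6


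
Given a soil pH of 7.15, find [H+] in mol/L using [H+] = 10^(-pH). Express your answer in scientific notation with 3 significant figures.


Step 1: [H+] = 10^(-pH)
Step 2: [H+] = 10^(-7.15)
Step 3: [H+] = 7.08e-08 mol/L

7.08e-08


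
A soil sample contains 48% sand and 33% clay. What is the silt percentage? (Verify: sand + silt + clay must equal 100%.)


Step 1: sand + silt + clay = 100%
Step 2: silt = 100 - sand - clay
Step 3: silt = 100 - 48 - 33
Step 4: silt = 19%

19


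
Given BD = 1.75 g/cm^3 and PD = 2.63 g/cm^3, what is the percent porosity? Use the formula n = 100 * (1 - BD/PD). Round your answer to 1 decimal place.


Step 1: Formula: n = 100 * (1 - BD / PD)
Step 2: n = 100 * (1 - 1.75 / 2.63)
Step 3: n = 100 * (1 - 0.6654)
Step 4: n = 33.5%

33.5


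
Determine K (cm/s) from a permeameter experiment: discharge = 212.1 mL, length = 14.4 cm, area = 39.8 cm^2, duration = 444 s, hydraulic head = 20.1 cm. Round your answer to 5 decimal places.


Step 1: K = Q * L / (A * t * h)
Step 2: Numerator = 212.1 * 14.4 = 3054.24
Step 3: Denominator = 39.8 * 444 * 20.1 = 355191.12
Step 4: K = 3054.24 / 355191.12 = 0.0086 cm/s

0.0086


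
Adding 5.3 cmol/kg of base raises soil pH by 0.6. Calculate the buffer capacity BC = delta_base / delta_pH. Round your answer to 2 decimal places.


Step 1: BC = change in base / change in pH
Step 2: BC = 5.3 / 0.6
Step 3: BC = 8.83 cmol/(kg*pH unit)

8.83


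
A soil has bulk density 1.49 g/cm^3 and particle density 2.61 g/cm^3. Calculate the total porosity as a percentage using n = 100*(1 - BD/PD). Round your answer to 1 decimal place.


Step 1: Formula: n = 100 * (1 - BD / PD)
Step 2: n = 100 * (1 - 1.49 / 2.61)
Step 3: n = 100 * (1 - 0.57088)
Step 4: n = 42.9%

42.9


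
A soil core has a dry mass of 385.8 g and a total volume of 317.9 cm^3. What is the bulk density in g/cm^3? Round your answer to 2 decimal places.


Step 1: Identify the formula: BD = dry mass / volume
Step 2: Substitute values: BD = 385.8 / 317.9
Step 3: BD = 1.21 g/cm^3

1.21


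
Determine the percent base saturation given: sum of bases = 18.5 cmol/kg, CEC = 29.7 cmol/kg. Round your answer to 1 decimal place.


Step 1: BS = 100 * (sum of bases) / CEC
Step 2: BS = 100 * 18.5 / 29.7
Step 3: BS = 62.3%

62.3


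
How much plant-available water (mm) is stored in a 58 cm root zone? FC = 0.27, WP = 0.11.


Step 1: Available water = (FC - WP) * depth * 10
Step 2: AW = (0.27 - 0.11) * 58 * 10
Step 3: AW = 0.16 * 58 * 10
Step 4: AW = 92.8 mm

92.8


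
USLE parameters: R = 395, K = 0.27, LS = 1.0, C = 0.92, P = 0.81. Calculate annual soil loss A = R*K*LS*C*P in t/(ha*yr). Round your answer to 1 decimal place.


Step 1: A = R * K * LS * C * P
Step 2: R * K = 395 * 0.27 = 106.65
Step 3: (R*K) * LS = 106.65 * 1.0 = 106.65
Step 4: * C * P = 106.65 * 0.92 * 0.81 = 79.5
Step 5: A = 79.5 t/(ha*yr)

79.5


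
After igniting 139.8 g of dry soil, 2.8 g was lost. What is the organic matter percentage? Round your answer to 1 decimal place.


Step 1: OM% = 100 * LOI / sample mass
Step 2: OM = 100 * 2.8 / 139.8
Step 3: OM = 2.0%

2.0


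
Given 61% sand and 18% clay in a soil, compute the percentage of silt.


Step 1: sand + silt + clay = 100%
Step 2: silt = 100 - sand - clay
Step 3: silt = 100 - 61 - 18
Step 4: silt = 21%

21


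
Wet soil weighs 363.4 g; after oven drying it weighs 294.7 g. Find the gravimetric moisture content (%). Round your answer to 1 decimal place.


Step 1: Water mass = wet - dry = 363.4 - 294.7 = 68.7 g
Step 2: w = 100 * water mass / dry mass
Step 3: w = 100 * 68.7 / 294.7 = 23.3%

23.3


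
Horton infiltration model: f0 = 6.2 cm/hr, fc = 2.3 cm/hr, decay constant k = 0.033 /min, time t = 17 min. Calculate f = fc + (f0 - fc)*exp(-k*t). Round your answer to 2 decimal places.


Step 1: f = fc + (f0 - fc) * exp(-k * t)
Step 2: exp(-0.033 * 17) = 0.570638
Step 3: f = 2.3 + (6.2 - 2.3) * 0.570638
Step 4: f = 2.3 + 3.9 * 0.570638
Step 5: f = 4.53 cm/hr

4.53


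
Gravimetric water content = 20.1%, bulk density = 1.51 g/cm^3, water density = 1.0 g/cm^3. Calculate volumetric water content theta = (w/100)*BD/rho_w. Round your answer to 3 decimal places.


Step 1: theta = (w / 100) * BD / rho_w
Step 2: theta = (20.1 / 100) * 1.51 / 1.0
Step 3: theta = 0.201 * 1.51
Step 4: theta = 0.304

0.304


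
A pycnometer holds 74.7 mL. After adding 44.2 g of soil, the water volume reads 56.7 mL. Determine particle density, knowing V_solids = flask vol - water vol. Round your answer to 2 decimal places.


Step 1: Volume of solids = flask volume - water volume with soil
Step 2: V_solids = 74.7 - 56.7 = 18.0 mL
Step 3: Particle density = mass / V_solids = 44.2 / 18.0 = 2.46 g/cm^3

2.46


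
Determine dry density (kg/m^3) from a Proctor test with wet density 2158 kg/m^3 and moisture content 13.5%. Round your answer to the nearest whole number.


Step 1: Dry density = wet density / (1 + w/100)
Step 2: Dry density = 2158 / (1 + 13.5/100)
Step 3: Dry density = 2158 / 1.135
Step 4: Dry density = 1901 kg/m^3

1901


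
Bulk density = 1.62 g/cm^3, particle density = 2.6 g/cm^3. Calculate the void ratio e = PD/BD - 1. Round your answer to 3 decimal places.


Step 1: e = PD / BD - 1
Step 2: e = 2.6 / 1.62 - 1
Step 3: e = 1.60494 - 1
Step 4: e = 0.605

0.605


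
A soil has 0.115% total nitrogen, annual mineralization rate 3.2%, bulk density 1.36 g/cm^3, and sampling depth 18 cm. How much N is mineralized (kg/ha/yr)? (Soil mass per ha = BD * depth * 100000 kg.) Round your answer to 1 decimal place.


Step 1: Soil mass per ha = BD * depth * 100000 = 1.36 * 18 * 100000 = 2448000 kg
Step 2: Total N pool = soil mass * N%/100 = 2448000 * 0.115/100 = 2815.2 kg/ha
Step 3: N mineralized = N pool * rate%/100 = 2815.2 * 3.2/100 = 90.1 kg/ha/yr

90.1


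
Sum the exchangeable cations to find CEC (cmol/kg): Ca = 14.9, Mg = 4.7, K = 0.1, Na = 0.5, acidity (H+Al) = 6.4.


Step 1: CEC = Ca + Mg + K + Na + (H+Al)
Step 2: CEC = 14.9 + 4.7 + 0.1 + 0.5 + 6.4
Step 3: CEC = 26.6 cmol/kg

26.6


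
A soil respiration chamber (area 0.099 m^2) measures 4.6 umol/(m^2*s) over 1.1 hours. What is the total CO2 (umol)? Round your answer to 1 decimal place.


Step 1: Convert time to seconds: 1.1 hr * 3600 = 3960.0 s
Step 2: Total = flux * area * time_s
Step 3: Total = 4.6 * 0.099 * 3960.0
Step 4: Total = 1803.4 umol

1803.4


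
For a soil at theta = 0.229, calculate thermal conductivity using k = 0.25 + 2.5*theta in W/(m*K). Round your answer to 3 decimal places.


Step 1: k = 0.25 + 2.5 * theta
Step 2: k = 0.25 + 2.5 * 0.229
Step 3: k = 0.25 + 0.573
Step 4: k = 0.823 W/(m*K)

0.823


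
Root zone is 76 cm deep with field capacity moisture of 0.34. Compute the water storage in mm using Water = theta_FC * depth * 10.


Step 1: Water (mm) = theta_FC * depth (cm) * 10
Step 2: Water = 0.34 * 76 * 10
Step 3: Water = 258.4 mm

258.4


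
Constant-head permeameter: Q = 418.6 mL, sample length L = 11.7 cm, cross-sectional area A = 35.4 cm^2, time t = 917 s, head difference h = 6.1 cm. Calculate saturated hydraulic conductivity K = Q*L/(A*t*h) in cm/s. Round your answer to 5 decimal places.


Step 1: K = Q * L / (A * t * h)
Step 2: Numerator = 418.6 * 11.7 = 4897.62
Step 3: Denominator = 35.4 * 917 * 6.1 = 198016.98
Step 4: K = 4897.62 / 198016.98 = 0.02473 cm/s

0.02473


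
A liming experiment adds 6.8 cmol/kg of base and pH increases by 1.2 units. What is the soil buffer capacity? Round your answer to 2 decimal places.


Step 1: BC = change in base / change in pH
Step 2: BC = 6.8 / 1.2
Step 3: BC = 5.67 cmol/(kg*pH unit)

5.67


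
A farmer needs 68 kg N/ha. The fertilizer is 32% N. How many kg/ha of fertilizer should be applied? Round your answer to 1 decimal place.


Step 1: Fertilizer rate = target N / (N content / 100)
Step 2: Rate = 68 / (32 / 100)
Step 3: Rate = 68 / 0.32
Step 4: Rate = 212.5 kg/ha

212.5


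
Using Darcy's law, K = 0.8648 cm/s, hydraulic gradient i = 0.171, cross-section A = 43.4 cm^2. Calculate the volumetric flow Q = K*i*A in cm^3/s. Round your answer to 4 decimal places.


Step 1: Apply Darcy's law: Q = K * i * A
Step 2: Q = 0.8648 * 0.171 * 43.4
Step 3: Q = 6.418 cm^3/s

6.418


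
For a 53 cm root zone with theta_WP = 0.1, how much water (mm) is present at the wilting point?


Step 1: Water (mm) = theta_WP * depth * 10
Step 2: Water = 0.1 * 53 * 10
Step 3: Water = 53.0 mm

53.0


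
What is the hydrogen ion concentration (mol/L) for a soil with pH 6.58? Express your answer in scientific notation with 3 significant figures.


Step 1: [H+] = 10^(-pH)
Step 2: [H+] = 10^(-6.58)
Step 3: [H+] = 2.63e-07 mol/L

2.63e-07


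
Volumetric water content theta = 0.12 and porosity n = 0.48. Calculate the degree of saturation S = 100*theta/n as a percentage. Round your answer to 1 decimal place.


Step 1: S = 100 * theta_v / n
Step 2: S = 100 * 0.12 / 0.48
Step 3: S = 25.0%

25.0


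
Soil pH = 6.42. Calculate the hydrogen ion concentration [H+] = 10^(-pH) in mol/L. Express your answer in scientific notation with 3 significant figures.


Step 1: [H+] = 10^(-pH)
Step 2: [H+] = 10^(-6.42)
Step 3: [H+] = 3.80e-07 mol/L

3.80e-07


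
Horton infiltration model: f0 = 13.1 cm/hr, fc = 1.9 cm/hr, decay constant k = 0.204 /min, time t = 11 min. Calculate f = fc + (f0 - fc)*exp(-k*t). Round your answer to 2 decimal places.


Step 1: f = fc + (f0 - fc) * exp(-k * t)
Step 2: exp(-0.204 * 11) = 0.106034
Step 3: f = 1.9 + (13.1 - 1.9) * 0.106034
Step 4: f = 1.9 + 11.2 * 0.106034
Step 5: f = 3.09 cm/hr

3.09


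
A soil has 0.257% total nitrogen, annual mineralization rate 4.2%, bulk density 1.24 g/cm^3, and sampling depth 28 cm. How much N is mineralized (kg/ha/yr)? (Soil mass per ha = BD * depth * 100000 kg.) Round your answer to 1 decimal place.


Step 1: Soil mass per ha = BD * depth * 100000 = 1.24 * 28 * 100000 = 3472000 kg
Step 2: Total N pool = soil mass * N%/100 = 3472000 * 0.257/100 = 8923.04 kg/ha
Step 3: N mineralized = N pool * rate%/100 = 8923.04 * 4.2/100 = 374.8 kg/ha/yr

374.8


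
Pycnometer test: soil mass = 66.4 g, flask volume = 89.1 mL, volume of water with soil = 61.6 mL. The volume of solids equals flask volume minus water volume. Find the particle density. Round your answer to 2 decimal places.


Step 1: Volume of solids = flask volume - water volume with soil
Step 2: V_solids = 89.1 - 61.6 = 27.5 mL
Step 3: Particle density = mass / V_solids = 66.4 / 27.5 = 2.41 g/cm^3

2.41


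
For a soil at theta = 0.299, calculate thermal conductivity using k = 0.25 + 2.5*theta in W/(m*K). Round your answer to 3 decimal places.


Step 1: k = 0.25 + 2.5 * theta
Step 2: k = 0.25 + 2.5 * 0.299
Step 3: k = 0.25 + 0.748
Step 4: k = 0.998 W/(m*K)

0.998


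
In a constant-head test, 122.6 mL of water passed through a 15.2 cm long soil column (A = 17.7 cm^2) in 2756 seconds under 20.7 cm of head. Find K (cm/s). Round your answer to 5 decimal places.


Step 1: K = Q * L / (A * t * h)
Step 2: Numerator = 122.6 * 15.2 = 1863.52
Step 3: Denominator = 17.7 * 2756 * 20.7 = 1009770.84
Step 4: K = 1863.52 / 1009770.84 = 0.00185 cm/s

0.00185


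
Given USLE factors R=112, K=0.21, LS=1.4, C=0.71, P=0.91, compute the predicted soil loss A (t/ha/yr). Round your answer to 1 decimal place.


Step 1: A = R * K * LS * C * P
Step 2: R * K = 112 * 0.21 = 23.52
Step 3: (R*K) * LS = 23.52 * 1.4 = 32.928
Step 4: * C * P = 32.928 * 0.71 * 0.91 = 21.3
Step 5: A = 21.3 t/(ha*yr)

21.3


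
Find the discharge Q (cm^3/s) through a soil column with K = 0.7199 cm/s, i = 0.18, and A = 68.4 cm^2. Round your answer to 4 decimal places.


Step 1: Apply Darcy's law: Q = K * i * A
Step 2: Q = 0.7199 * 0.18 * 68.4
Step 3: Q = 8.8634 cm^3/s

8.8634


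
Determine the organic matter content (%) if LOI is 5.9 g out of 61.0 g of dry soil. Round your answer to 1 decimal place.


Step 1: OM% = 100 * LOI / sample mass
Step 2: OM = 100 * 5.9 / 61.0
Step 3: OM = 9.7%

9.7


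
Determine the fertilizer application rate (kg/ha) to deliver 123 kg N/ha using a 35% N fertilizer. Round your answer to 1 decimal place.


Step 1: Fertilizer rate = target N / (N content / 100)
Step 2: Rate = 123 / (35 / 100)
Step 3: Rate = 123 / 0.35
Step 4: Rate = 351.4 kg/ha

351.4


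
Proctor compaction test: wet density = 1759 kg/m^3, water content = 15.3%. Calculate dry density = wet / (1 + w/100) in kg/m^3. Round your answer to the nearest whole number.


Step 1: Dry density = wet density / (1 + w/100)
Step 2: Dry density = 1759 / (1 + 15.3/100)
Step 3: Dry density = 1759 / 1.153
Step 4: Dry density = 1526 kg/m^3

1526


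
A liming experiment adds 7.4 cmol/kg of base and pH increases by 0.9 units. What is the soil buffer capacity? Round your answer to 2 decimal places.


Step 1: BC = change in base / change in pH
Step 2: BC = 7.4 / 0.9
Step 3: BC = 8.22 cmol/(kg*pH unit)

8.22


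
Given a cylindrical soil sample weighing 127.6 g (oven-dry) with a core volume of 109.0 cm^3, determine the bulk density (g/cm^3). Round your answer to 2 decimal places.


Step 1: Identify the formula: BD = dry mass / volume
Step 2: Substitute values: BD = 127.6 / 109.0
Step 3: BD = 1.17 g/cm^3

1.17


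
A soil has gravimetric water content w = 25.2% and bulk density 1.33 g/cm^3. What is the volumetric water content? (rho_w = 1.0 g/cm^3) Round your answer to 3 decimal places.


Step 1: theta = (w / 100) * BD / rho_w
Step 2: theta = (25.2 / 100) * 1.33 / 1.0
Step 3: theta = 0.252 * 1.33
Step 4: theta = 0.335

0.335


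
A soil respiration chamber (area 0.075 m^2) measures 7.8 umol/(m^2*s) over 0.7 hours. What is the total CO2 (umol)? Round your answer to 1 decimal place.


Step 1: Convert time to seconds: 0.7 hr * 3600 = 2520.0 s
Step 2: Total = flux * area * time_s
Step 3: Total = 7.8 * 0.075 * 2520.0
Step 4: Total = 1474.2 umol

1474.2


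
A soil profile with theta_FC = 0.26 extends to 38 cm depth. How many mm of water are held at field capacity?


Step 1: Water (mm) = theta_FC * depth (cm) * 10
Step 2: Water = 0.26 * 38 * 10
Step 3: Water = 98.8 mm

98.8


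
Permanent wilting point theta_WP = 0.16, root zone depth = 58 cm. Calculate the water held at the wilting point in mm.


Step 1: Water (mm) = theta_WP * depth * 10
Step 2: Water = 0.16 * 58 * 10
Step 3: Water = 92.8 mm

92.8


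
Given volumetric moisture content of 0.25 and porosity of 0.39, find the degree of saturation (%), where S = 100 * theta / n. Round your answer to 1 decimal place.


Step 1: S = 100 * theta_v / n
Step 2: S = 100 * 0.25 / 0.39
Step 3: S = 64.1%

64.1


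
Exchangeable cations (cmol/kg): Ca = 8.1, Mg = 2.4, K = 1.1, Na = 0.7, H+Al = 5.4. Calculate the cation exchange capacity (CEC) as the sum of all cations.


Step 1: CEC = Ca + Mg + K + Na + (H+Al)
Step 2: CEC = 8.1 + 2.4 + 1.1 + 0.7 + 5.4
Step 3: CEC = 17.7 cmol/kg

17.7


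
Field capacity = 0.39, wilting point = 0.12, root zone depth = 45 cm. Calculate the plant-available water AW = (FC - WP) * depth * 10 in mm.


Step 1: Available water = (FC - WP) * depth * 10
Step 2: AW = (0.39 - 0.12) * 45 * 10
Step 3: AW = 0.27 * 45 * 10
Step 4: AW = 121.5 mm

121.5


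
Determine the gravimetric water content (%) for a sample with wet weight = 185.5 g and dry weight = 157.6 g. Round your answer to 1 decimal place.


Step 1: Water mass = wet - dry = 185.5 - 157.6 = 27.9 g
Step 2: w = 100 * water mass / dry mass
Step 3: w = 100 * 27.9 / 157.6 = 17.7%

17.7


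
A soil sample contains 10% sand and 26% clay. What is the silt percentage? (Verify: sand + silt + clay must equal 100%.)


Step 1: sand + silt + clay = 100%
Step 2: silt = 100 - sand - clay
Step 3: silt = 100 - 10 - 26
Step 4: silt = 64%

64


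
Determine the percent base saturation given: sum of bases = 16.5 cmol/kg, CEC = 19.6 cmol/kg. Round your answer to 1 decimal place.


Step 1: BS = 100 * (sum of bases) / CEC
Step 2: BS = 100 * 16.5 / 19.6
Step 3: BS = 84.2%

84.2


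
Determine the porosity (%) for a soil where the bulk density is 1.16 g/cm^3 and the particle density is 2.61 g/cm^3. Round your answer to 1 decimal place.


Step 1: Formula: n = 100 * (1 - BD / PD)
Step 2: n = 100 * (1 - 1.16 / 2.61)
Step 3: n = 100 * (1 - 0.44444)
Step 4: n = 55.6%

55.6


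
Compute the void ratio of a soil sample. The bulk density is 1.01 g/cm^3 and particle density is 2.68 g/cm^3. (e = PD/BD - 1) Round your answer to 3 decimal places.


Step 1: e = PD / BD - 1
Step 2: e = 2.68 / 1.01 - 1
Step 3: e = 2.65347 - 1
Step 4: e = 1.653

1.653


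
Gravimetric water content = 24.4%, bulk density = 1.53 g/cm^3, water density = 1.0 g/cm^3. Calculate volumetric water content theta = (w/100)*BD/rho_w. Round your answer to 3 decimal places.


Step 1: theta = (w / 100) * BD / rho_w
Step 2: theta = (24.4 / 100) * 1.53 / 1.0
Step 3: theta = 0.244 * 1.53
Step 4: theta = 0.373

0.373


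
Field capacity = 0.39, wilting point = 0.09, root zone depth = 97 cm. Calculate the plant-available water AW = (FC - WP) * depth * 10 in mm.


Step 1: Available water = (FC - WP) * depth * 10
Step 2: AW = (0.39 - 0.09) * 97 * 10
Step 3: AW = 0.3 * 97 * 10
Step 4: AW = 291.0 mm

291.0


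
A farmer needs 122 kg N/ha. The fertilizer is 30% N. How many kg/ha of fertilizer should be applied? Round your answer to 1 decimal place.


Step 1: Fertilizer rate = target N / (N content / 100)
Step 2: Rate = 122 / (30 / 100)
Step 3: Rate = 122 / 0.3
Step 4: Rate = 406.7 kg/ha

406.7


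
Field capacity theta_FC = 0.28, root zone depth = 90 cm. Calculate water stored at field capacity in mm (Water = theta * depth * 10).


Step 1: Water (mm) = theta_FC * depth (cm) * 10
Step 2: Water = 0.28 * 90 * 10
Step 3: Water = 252.0 mm

252.0


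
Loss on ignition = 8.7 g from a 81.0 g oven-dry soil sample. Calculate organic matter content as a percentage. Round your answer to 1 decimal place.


Step 1: OM% = 100 * LOI / sample mass
Step 2: OM = 100 * 8.7 / 81.0
Step 3: OM = 10.7%

10.7


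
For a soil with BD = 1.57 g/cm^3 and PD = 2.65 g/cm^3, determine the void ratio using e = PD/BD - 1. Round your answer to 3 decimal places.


Step 1: e = PD / BD - 1
Step 2: e = 2.65 / 1.57 - 1
Step 3: e = 1.6879 - 1
Step 4: e = 0.688

0.688


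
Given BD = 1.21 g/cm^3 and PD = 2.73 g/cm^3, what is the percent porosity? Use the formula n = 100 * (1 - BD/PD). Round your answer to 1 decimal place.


Step 1: Formula: n = 100 * (1 - BD / PD)
Step 2: n = 100 * (1 - 1.21 / 2.73)
Step 3: n = 100 * (1 - 0.44322)
Step 4: n = 55.7%

55.7


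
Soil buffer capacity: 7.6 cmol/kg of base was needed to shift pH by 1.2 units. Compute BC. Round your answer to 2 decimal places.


Step 1: BC = change in base / change in pH
Step 2: BC = 7.6 / 1.2
Step 3: BC = 6.33 cmol/(kg*pH unit)

6.33


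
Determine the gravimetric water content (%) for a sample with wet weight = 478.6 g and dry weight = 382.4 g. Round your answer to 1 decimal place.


Step 1: Water mass = wet - dry = 478.6 - 382.4 = 96.2 g
Step 2: w = 100 * water mass / dry mass
Step 3: w = 100 * 96.2 / 382.4 = 25.2%

25.2
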